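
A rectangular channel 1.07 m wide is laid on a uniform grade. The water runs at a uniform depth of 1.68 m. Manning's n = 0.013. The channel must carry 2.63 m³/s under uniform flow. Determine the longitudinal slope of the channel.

S = 0.0012

Flow area A = b·y = 1.07 × 1.68 = 1.798 m². Wetted perimeter P = b + 2y = 1.07 + 2×1.68 = 4.43 m.
Hydraulic radius R = A/P = 1.798/4.43 = 0.4058 m.
From Manning's equation, S = [nQ / (1 A R^(2/3))]² = [0.013 × 2.63 / (1 × 1.798 × 0.4058^(2/3))]² = 0.0012.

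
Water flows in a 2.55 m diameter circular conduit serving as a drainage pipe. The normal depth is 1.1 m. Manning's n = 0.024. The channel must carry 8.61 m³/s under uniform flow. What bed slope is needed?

For a circular section of diameter D = 2.55 m at depth y = 1.1 m, the central angle is θ = 2 arccos(1 − 2y/D) = 2.866 rad. Then A = (D²/8)(θ − sin θ) = 2.109 m² and P = Dθ/2 = 3.654 m.
Hydraulic radius R = A/P = 2.109/3.654 = 0.577 m.
From Manning's equation, S = [nQ / (1 A R^(2/3))]² = [0.024 × 8.61 / (1 × 2.109 × 0.577^(2/3))]² = 0.02.

S = 0.02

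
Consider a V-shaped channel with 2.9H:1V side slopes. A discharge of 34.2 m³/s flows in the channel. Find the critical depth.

At critical depth, Q² T / (g A³) = 1, i.e. A³/T = Q²/g = 34.2²/9.81 = 119.2.
Try y = 1.45 m: A³/T = 26.95 — short.
Try y = 2.28 m: A³/T = 259.1 — over.
Try y = 1.95 m: A³/T = 118.6 — ≈ 119.2.

y_c = 1.95 m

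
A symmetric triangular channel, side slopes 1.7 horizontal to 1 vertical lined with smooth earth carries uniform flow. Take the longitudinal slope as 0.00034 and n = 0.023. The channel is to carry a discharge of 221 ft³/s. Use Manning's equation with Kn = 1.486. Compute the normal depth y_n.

Manning's equation rearranged: A R^(2/3) = nQ / (1.486·√S) = 0.023 × 221 / (1.486 × √0.00034) = 185.5.
Try y = 8.88 ft: A R^(2/3) = 328 — over.
Try y = 5.77 ft: A R^(2/3) = 103.9 — short.
Try y = 7.17 ft: A R^(2/3) = 185.4 — ≈ 185.5.

y_n = 7.17 ft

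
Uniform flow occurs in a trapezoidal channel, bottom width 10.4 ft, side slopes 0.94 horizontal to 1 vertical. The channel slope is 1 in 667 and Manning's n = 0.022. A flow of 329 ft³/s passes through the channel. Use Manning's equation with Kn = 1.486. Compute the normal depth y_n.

y_n = 4.35 ft

Manning's equation rearranged: A R^(2/3) = nQ / (1.486·√S) = 0.022 × 329 / (1.486 × √0.001499) = 125.8.
Try y = 3.04 ft: A R^(2/3) = 67.14 — too small.
Try y = 4.86 ft: A R^(2/3) = 153.5 — too large.
Try y = 4.35 ft: A R^(2/3) = 125.8 — close enough.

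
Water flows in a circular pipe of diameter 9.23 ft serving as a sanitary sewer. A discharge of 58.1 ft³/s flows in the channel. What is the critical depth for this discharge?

y_c = 1.79 ft

At critical depth, Q² T / (g A³) = 1, i.e. A³/T = Q²/g = 58.1²/32.2 = 104.8.
Try y = 1.33 ft: A³/T = 32.28 — too small.
Try y = 1.79 ft: A³/T = 103.8 — ≈ 104.8.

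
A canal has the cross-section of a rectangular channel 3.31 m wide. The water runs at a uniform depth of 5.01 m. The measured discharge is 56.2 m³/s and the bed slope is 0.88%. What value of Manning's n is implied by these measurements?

Flow area A = b·y = 3.31 × 5.01 = 16.58 m². Wetted perimeter P = b + 2y = 3.31 + 2×5.01 = 13.33 m.
Hydraulic radius R = A/P = 16.58/13.33 = 1.244 m.
Rearranging Manning's equation: n = (1/Q) A R^(2/3) S^(1/2) = (1/56.2) × 16.58 × 1.244^(2/3) × √0.0088 = 0.032.

n = 0.032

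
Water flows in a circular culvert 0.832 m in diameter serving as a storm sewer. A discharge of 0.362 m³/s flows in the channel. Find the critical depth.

y_c = 0.356 m

At critical depth, Q² T / (g A³) = 1, i.e. A³/T = Q²/g = 0.362²/9.81 = 0.01336.
Try y = 0.272 m: A³/T = 0.004722 — short.
Try y = 0.385 m: A³/T = 0.01796 — over.
Try y = 0.356 m: A³/T = 0.01331 — ≈ 0.01336.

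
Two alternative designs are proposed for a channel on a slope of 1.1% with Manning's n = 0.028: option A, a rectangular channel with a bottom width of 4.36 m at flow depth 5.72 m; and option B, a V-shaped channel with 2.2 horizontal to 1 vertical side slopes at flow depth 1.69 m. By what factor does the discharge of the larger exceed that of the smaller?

Channel A: Flow area A = b·y = 4.36 × 5.72 = 24.94 m². Wetted perimeter P = b + 2y = 4.36 + 2×5.72 = 15.8 m. Hydraulic radius R = A/P = 24.94/15.8 = 1.578 m. Q_A = (1/0.028)·24.94·1.578^(2/3)·√0.011 = 126.6 m³/s.
Channel B: For a triangular section with side slope z = 2.2: A = zy² = 2.2×1.69² = 6.283 m²; P = 2y√(1+z²) = 2×1.69×2.417 = 8.168 m. Hydraulic radius R = A/P = 6.283/8.168 = 0.7693 m. Q_B = (1/0.028)·6.283·0.7693^(2/3)·√0.011 = 19.76 m³/s.
The larger discharge is 126.6 m³/s and the smaller is 19.76 m³/s; the ratio is 6.41.

6.41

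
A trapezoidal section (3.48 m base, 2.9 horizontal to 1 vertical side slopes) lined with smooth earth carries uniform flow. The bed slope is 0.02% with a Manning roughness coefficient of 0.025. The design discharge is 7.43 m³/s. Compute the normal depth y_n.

Manning's equation rearranged: A R^(2/3) = nQ / (1·√S) = 0.025 × 7.43 / (√0.0002) = 13.13.
Try y = 1.11 m: A R^(2/3) = 5.988 — short.
Try y = 1.62 m: A R^(2/3) = 13.14 — ≈ 13.13.

y_n = 1.62 m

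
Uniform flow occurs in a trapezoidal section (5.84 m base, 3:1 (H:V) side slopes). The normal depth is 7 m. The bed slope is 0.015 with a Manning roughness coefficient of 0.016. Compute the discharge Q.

Q = 3470 m³/s

With bottom width b = 5.84 m and side slope z = 3: A = (b + zy)y = (5.84 + 3×7)×7 = 187.9 m²; P = b + 2y√(1+z²) = 5.84 + 2×7×3.162 = 50.11 m.
Hydraulic radius R = A/P = 187.9/50.11 = 3.749 m.
Manning's equation: Q = (1/n) A R^(2/3) S^(1/2) = (1/0.016) × 187.9 × 3.749^(2/3) × 0.015^(1/2) = 3470 m³/s.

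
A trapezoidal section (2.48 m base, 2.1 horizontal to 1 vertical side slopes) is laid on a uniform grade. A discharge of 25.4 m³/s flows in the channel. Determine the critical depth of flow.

At critical depth, Q² T / (g A³) = 1, i.e. A³/T = Q²/g = 25.4²/9.81 = 65.77.
At y = 1.16 m: A³/T = 25.22 — too small.
At y = 1.71 m: A³/T = 115.8 — too large.
At y = 1.48 m: A³/T = 65.05 — close enough.

y_c = 1.48 m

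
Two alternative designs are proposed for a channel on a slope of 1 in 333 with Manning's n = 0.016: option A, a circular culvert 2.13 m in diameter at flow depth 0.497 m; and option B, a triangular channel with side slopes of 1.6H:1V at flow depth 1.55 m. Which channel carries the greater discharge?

channel B

Channel A: For a circular section of diameter D = 2.13 m at depth y = 0.497 m, the central angle is θ = 2 arccos(1 − 2y/D) = 2.017 rad. Then A = (D²/8)(θ − sin θ) = 0.6319 m² and P = Dθ/2 = 2.148 m. Hydraulic radius R = A/P = 0.6319/2.148 = 0.2942 m. Q_A = (1/0.016)·0.6319·0.2942^(2/3)·√0.003003 = 0.9574 m³/s.
Channel B: For a triangular section with side slope z = 1.6: A = zy² = 1.6×1.55² = 3.844 m²; P = 2y√(1+z²) = 2×1.55×1.887 = 5.849 m. Hydraulic radius R = A/P = 3.844/5.849 = 0.6572 m. Q_B = (1/0.016)·3.844·0.6572^(2/3)·√0.003003 = 9.952 m³/s.
Q_A = 0.9574 m³/s vs Q_B = 9.952 m³/s, so channel B carries more.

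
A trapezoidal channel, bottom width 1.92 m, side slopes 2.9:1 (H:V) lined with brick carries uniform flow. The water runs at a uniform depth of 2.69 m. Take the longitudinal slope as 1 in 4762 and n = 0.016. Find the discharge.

With bottom width b = 1.92 m and side slope z = 2.9: A = (b + zy)y = (1.92 + 2.9×2.69)×2.69 = 26.15 m²; P = b + 2y√(1+z²) = 1.92 + 2×2.69×3.068 = 18.42 m.
Hydraulic radius R = A/P = 26.15/18.42 = 1.419 m.
Manning's equation: Q = (1/n) A R^(2/3) S^(1/2) = (1/0.016) × 26.15 × 1.419^(2/3) × 0.00021^(1/2) = 29.9 m³/s.

Q = 29.9 m³/s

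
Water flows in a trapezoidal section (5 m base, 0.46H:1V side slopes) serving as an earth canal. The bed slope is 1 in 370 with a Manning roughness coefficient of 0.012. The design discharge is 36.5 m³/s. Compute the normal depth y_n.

y_n = 1.47 m

Manning's equation rearranged: A R^(2/3) = nQ / (1·√S) = 0.012 × 36.5 / (√0.002703) = 8.425.
At y = 1.79 m: A R^(2/3) = 11.55 — too large.
At y = 1.2 m: A R^(2/3) = 6.08 — too small.
At y = 1.47 m: A R^(2/3) = 8.417 — matches.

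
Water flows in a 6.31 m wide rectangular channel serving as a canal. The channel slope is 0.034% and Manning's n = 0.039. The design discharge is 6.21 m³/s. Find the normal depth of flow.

y_n = 1.87 m

Manning's equation rearranged: A R^(2/3) = nQ / (1·√S) = 0.039 × 6.21 / (√0.00034) = 13.13.
At y = 2.15 m: A R^(2/3) = 15.98 — over.
At y = 1.49 m: A R^(2/3) = 9.477 — short.
At y = 1.87 m: A R^(2/3) = 13.13 — matches.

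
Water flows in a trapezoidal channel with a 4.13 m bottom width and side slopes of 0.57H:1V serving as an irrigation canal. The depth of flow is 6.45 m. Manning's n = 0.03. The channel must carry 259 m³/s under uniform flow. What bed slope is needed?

With bottom width b = 4.13 m and side slope z = 0.57: A = (b + zy)y = (4.13 + 0.57×6.45)×6.45 = 50.35 m²; P = b + 2y√(1+z²) = 4.13 + 2×6.45×1.151 = 18.98 m.
Hydraulic radius R = A/P = 50.35/18.98 = 2.653 m.
From Manning's equation, S = [nQ / (1 A R^(2/3))]² = [0.03 × 259 / (1 × 50.35 × 2.653^(2/3))]² = 0.00648.

S = 0.00648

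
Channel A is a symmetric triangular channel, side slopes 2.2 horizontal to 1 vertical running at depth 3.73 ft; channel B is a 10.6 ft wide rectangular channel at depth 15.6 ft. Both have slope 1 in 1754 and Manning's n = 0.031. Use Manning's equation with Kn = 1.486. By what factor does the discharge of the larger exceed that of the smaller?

9.5

Channel A: For a triangular section with side slope z = 2.2: A = zy² = 2.2×3.73² = 30.61 ft²; P = 2y√(1+z²) = 2×3.73×2.417 = 18.03 ft. Hydraulic radius R = A/P = 30.61/18.03 = 1.698 ft. Q_A = (1.486/0.031)·30.61·1.698^(2/3)·√0.0005701 = 49.86 ft³/s.
Channel B: Flow area A = b·y = 10.6 × 15.6 = 165.4 ft². Wetted perimeter P = b + 2y = 10.6 + 2×15.6 = 41.8 ft. Hydraulic radius R = A/P = 165.4/41.8 = 3.956 ft. Q_B = (1.486/0.031)·165.4·3.956^(2/3)·√0.0005701 = 473.4 ft³/s.
The larger discharge is 473.4 ft³/s and the smaller is 49.86 ft³/s; the ratio is 9.5.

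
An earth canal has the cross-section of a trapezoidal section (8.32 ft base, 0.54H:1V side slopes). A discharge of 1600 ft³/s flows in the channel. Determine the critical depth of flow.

At critical depth, Q² T / (g A³) = 1, i.e. A³/T = Q²/g = 1600²/32.2 = 79500.
Trying y = 10.9 ft: A³/T = 184800 — over.
Trying y = 7.13 ft: A³/T = 40780 — short.
Trying y = 8.62 ft: A³/T = 79360 — matches.

y_c = 8.62 ft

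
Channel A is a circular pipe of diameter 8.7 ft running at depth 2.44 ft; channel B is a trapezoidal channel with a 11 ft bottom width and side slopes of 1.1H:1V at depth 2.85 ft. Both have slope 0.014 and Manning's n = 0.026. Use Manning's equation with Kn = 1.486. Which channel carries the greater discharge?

channel B

Channel A: For a circular section of diameter D = 8.7 ft at depth y = 2.44 ft, the central angle is θ = 2 arccos(1 − 2y/D) = 2.232 rad. Then A = (D²/8)(θ − sin θ) = 13.66 ft² and P = Dθ/2 = 9.711 ft. Hydraulic radius R = A/P = 13.66/9.711 = 1.406 ft. Q_A = (1.486/0.026)·13.66·1.406^(2/3)·√0.014 = 115.9 ft³/s.
Channel B: With bottom width b = 11 ft and side slope z = 1.1: A = (b + zy)y = (11 + 1.1×2.85)×2.85 = 40.28 ft²; P = b + 2y√(1+z²) = 11 + 2×2.85×1.487 = 19.47 ft. Hydraulic radius R = A/P = 40.28/19.47 = 2.069 ft. Q_B = (1.486/0.026)·40.28·2.069^(2/3)·√0.014 = 442.3 ft³/s.
Q_A = 115.9 ft³/s vs Q_B = 442.3 ft³/s, so channel B carries more.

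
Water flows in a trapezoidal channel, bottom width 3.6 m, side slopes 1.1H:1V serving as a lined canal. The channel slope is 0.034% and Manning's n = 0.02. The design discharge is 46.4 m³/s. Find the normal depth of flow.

y_n = 3.94 m

Manning's equation rearranged: A R^(2/3) = nQ / (1·√S) = 0.02 × 46.4 / (√0.00034) = 50.33.
At y = 3.14 m: A R^(2/3) = 31.7 — short.
At y = 3.94 m: A R^(2/3) = 50.3 — matches.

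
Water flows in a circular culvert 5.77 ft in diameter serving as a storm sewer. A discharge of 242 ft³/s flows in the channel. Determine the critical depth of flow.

y_c = 4.3 ft

At critical depth, Q² T / (g A³) = 1, i.e. A³/T = Q²/g = 242²/32.2 = 1819.
At y = 5.18 ft: A³/T = 4332 — over.
At y = 3.4 ft: A³/T = 725.5 — short.
At y = 4.3 ft: A³/T = 1815 — close enough.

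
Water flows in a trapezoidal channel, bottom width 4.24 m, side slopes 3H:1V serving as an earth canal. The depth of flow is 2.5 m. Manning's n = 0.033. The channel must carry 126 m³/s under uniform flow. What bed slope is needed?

With bottom width b = 4.24 m and side slope z = 3: A = (b + zy)y = (4.24 + 3×2.5)×2.5 = 29.35 m²; P = b + 2y√(1+z²) = 4.24 + 2×2.5×3.162 = 20.05 m.
Hydraulic radius R = A/P = 29.35/20.05 = 1.464 m.
From Manning's equation, S = [nQ / (1 A R^(2/3))]² = [0.033 × 126 / (1 × 29.35 × 1.464^(2/3))]² = 0.0121.

S = 0.0121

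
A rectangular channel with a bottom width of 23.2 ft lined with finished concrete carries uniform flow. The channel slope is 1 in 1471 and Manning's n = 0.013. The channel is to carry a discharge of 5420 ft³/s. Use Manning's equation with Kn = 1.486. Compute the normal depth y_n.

y_n = 20.6 ft

Manning's equation rearranged: A R^(2/3) = nQ / (1.486·√S) = 0.013 × 5420 / (1.486 × √0.0006798) = 1819.
Trying y = 22.7 ft: A R^(2/3) = 2049 — too large.
Trying y = 20.6 ft: A R^(2/3) = 1818 — ≈ 1819.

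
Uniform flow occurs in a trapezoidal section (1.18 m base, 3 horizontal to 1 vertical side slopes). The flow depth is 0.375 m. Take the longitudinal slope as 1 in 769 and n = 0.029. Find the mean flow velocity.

V = 0.485 m/s

With bottom width b = 1.18 m and side slope z = 3: A = (b + zy)y = (1.18 + 3×0.375)×0.375 = 0.8644 m²; P = b + 2y√(1+z²) = 1.18 + 2×0.375×3.162 = 3.552 m.
Hydraulic radius R = A/P = 0.8644/3.552 = 0.2434 m.
From Manning's equation, V = (1/n) R^(2/3) S^(1/2) = (1/0.029) × 0.2434^(2/3) × 0.0013^(1/2) = 0.485 m/s.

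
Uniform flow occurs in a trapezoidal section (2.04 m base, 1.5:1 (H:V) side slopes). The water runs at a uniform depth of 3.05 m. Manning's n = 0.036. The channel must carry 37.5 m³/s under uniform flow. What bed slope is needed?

With bottom width b = 2.04 m and side slope z = 1.5: A = (b + zy)y = (2.04 + 1.5×3.05)×3.05 = 20.18 m²; P = b + 2y√(1+z²) = 2.04 + 2×3.05×1.803 = 13.04 m.
Hydraulic radius R = A/P = 20.18/13.04 = 1.548 m.
From Manning's equation, S = [nQ / (1 A R^(2/3))]² = [0.036 × 37.5 / (1 × 20.18 × 1.548^(2/3))]² = 0.0025.

S = 0.0025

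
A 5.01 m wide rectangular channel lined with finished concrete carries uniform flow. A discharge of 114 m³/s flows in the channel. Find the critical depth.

For a rectangular channel, critical depth y_c = (q²/g)^(1/3) where q = Q/b = 114/5.01 = 22.75 m²/s.
So y_c = (22.75²/9.81)^(1/3) = 3.75 m.

y_c = 3.75 m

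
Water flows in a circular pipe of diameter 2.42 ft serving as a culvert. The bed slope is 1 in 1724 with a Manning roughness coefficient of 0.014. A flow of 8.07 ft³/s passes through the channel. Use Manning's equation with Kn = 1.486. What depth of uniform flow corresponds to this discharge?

y_n = 1.9 ft

Manning's equation rearranged: A R^(2/3) = nQ / (1.486·√S) = 0.014 × 8.07 / (1.486 × √0.00058) = 3.157.
Try y = 2.25 ft: A R^(2/3) = 3.538 — too large.
Try y = 1.57 ft: A R^(2/3) = 2.482 — too small.
Try y = 1.9 ft: A R^(2/3) = 3.156 — close enough.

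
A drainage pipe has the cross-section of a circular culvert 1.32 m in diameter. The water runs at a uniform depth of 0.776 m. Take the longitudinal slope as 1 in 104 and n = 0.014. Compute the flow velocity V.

V = 3.56 m/s

For a circular section of diameter D = 1.32 m at depth y = 0.776 m, the central angle is θ = 2 arccos(1 − 2y/D) = 3.495 rad. Then A = (D²/8)(θ − sin θ) = 0.8366 m² and P = Dθ/2 = 2.307 m.
Hydraulic radius R = A/P = 0.8366/2.307 = 0.3627 m.
From Manning's equation, V = (1/n) R^(2/3) S^(1/2) = (1/0.014) × 0.3627^(2/3) × 0.009615^(1/2) = 3.56 m/s.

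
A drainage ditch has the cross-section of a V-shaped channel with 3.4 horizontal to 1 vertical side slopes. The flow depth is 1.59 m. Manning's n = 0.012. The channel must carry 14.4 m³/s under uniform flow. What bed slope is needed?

For a triangular section with side slope z = 3.4: A = zy² = 3.4×1.59² = 8.596 m²; P = 2y√(1+z²) = 2×1.59×3.544 = 11.27 m.
Hydraulic radius R = A/P = 8.596/11.27 = 0.7627 m.
From Manning's equation, S = [nQ / (1 A R^(2/3))]² = [0.012 × 14.4 / (1 × 8.596 × 0.7627^(2/3))]² = 0.00058.

S = 0.00058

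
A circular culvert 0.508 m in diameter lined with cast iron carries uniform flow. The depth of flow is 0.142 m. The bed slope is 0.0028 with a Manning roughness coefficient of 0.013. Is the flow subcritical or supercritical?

For a circular section of diameter D = 0.508 m at depth y = 0.142 m, the central angle is θ = 2 arccos(1 − 2y/D) = 2.228 rad. Then A = (D²/8)(θ − sin θ) = 0.04635 m² and P = Dθ/2 = 0.566 m.
Hydraulic radius R = A/P = 0.04635/0.566 = 0.08189 m.
V = (1/n) R^(2/3) √S = (1/0.013) × 0.08189^(2/3) × √0.0028 = 0.7676 m/s. Hydraulic depth D_h = A/T = 0.04635/0.4559 = 0.1017 m.
Froude number Fr = V/√(g·D_h) = 0.7676/√(9.81×0.1017) = 0.769, which is less than 1, so the flow is subcritical.

subcritical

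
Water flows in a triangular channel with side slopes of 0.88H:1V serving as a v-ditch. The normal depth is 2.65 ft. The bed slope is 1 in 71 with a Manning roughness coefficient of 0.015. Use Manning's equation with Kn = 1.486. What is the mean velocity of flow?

For a triangular section with side slope z = 0.88: A = zy² = 0.88×2.65² = 6.18 ft²; P = 2y√(1+z²) = 2×2.65×1.332 = 7.06 ft.
Hydraulic radius R = A/P = 6.18/7.06 = 0.8753 ft.
From Manning's equation, V = (1.486/n) R^(2/3) S^(1/2) = (1.486/0.015) × 0.8753^(2/3) × 0.01408^(1/2) = 10.8 ft/s.

V = 10.8 ft/s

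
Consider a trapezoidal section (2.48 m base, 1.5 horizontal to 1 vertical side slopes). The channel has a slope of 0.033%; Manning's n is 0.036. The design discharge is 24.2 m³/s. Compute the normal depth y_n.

Manning's equation rearranged: A R^(2/3) = nQ / (1·√S) = 0.036 × 24.2 / (√0.00033) = 47.96.
Trying y = 3.03 m: A R^(2/3) = 28.97 — short.
Trying y = 4.11 m: A R^(2/3) = 57.41 — over.
Trying y = 3.8 m: A R^(2/3) = 48.03 — close enough.

y_n = 3.8 m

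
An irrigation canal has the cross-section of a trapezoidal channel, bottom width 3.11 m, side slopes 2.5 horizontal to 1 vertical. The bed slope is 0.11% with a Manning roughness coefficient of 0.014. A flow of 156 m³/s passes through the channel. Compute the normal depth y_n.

y_n = 3.56 m

Manning's equation rearranged: A R^(2/3) = nQ / (1·√S) = 0.014 × 156 / (√0.0011) = 65.85.
At y = 2.94 m: A R^(2/3) = 42.48 — low.
At y = 4.11 m: A R^(2/3) = 92.47 — high.
At y = 3.56 m: A R^(2/3) = 66.02 — matches.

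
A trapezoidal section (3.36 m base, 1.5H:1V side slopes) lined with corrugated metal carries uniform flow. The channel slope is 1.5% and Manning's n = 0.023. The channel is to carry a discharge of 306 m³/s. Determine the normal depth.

Manning's equation rearranged: A R^(2/3) = nQ / (1·√S) = 0.023 × 306 / (√0.015) = 57.47.
Trying y = 3.15 m: A R^(2/3) = 36.71 — low.
Trying y = 3.88 m: A R^(2/3) = 57.53 — matches.

y_n = 3.88 m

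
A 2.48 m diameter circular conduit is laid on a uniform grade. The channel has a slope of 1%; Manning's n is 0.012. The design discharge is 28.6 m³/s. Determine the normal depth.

y_n = 1.98 m

Manning's equation rearranged: A R^(2/3) = nQ / (1·√S) = 0.012 × 28.6 / (√0.01) = 3.432.
At y = 2.27 m: A R^(2/3) = 3.765 — high.
At y = 1.43 m: A R^(2/3) = 2.218 — low.
At y = 1.98 m: A R^(2/3) = 3.426 — close enough.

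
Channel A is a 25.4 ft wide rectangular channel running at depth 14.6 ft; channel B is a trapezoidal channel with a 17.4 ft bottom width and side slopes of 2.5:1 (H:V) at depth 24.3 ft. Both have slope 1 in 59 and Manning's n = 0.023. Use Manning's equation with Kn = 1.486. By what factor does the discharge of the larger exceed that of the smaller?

Channel A: Flow area A = b·y = 25.4 × 14.6 = 370.8 ft². Wetted perimeter P = b + 2y = 25.4 + 2×14.6 = 54.6 ft. Hydraulic radius R = A/P = 370.8/54.6 = 6.792 ft. Q_A = (1.486/0.023)·370.8·6.792^(2/3)·√0.01695 = 11190 ft³/s.
Channel B: With bottom width b = 17.4 ft and side slope z = 2.5: A = (b + zy)y = (17.4 + 2.5×24.3)×24.3 = 1899 ft²; P = b + 2y√(1+z²) = 17.4 + 2×24.3×2.693 = 148.3 ft. Hydraulic radius R = A/P = 1899/148.3 = 12.81 ft. Q_B = (1.486/0.023)·1899·12.81^(2/3)·√0.01695 = 87450 ft³/s.
The larger discharge is 87450 ft³/s and the smaller is 11190 ft³/s; the ratio is 7.82.

7.82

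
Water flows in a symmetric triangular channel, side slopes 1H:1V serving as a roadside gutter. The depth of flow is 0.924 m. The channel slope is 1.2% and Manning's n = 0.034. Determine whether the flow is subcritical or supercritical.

For a triangular section with side slope z = 1: A = zy² = 1×0.924² = 0.8538 m²; P = 2y√(1+z²) = 2×0.924×1.414 = 2.613 m.
Hydraulic radius R = A/P = 0.8538/2.613 = 0.3267 m.
V = (1/n) R^(2/3) √S = (1/0.034) × 0.3267^(2/3) × √0.012 = 1.528 m/s. Hydraulic depth D_h = A/T = 0.8538/1.848 = 0.462 m.
Froude number Fr = V/√(g·D_h) = 1.528/√(9.81×0.462) = 0.718, which is less than 1, so the flow is subcritical.

subcritical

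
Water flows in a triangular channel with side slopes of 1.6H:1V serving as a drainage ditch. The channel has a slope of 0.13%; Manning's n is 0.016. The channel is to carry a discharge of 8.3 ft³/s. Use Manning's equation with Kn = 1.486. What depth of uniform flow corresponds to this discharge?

y_n = 1.46 ft

Manning's equation rearranged: A R^(2/3) = nQ / (1.486·√S) = 0.016 × 8.3 / (1.486 × √0.0013) = 2.479.
Trying y = 1.79 ft: A R^(2/3) = 4.266 — high.
Trying y = 1.03 ft: A R^(2/3) = 0.9771 — low.
Trying y = 1.46 ft: A R^(2/3) = 2.477 — ≈ 2.479.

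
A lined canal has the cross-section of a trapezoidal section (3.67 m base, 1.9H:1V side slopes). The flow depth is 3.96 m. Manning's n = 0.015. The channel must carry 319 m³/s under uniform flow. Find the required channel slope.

S = 0.00421

With bottom width b = 3.67 m and side slope z = 1.9: A = (b + zy)y = (3.67 + 1.9×3.96)×3.96 = 44.33 m²; P = b + 2y√(1+z²) = 3.67 + 2×3.96×2.147 = 20.67 m.
Hydraulic radius R = A/P = 44.33/20.67 = 2.144 m.
From Manning's equation, S = [nQ / (1 A R^(2/3))]² = [0.015 × 319 / (1 × 44.33 × 2.144^(2/3))]² = 0.00421.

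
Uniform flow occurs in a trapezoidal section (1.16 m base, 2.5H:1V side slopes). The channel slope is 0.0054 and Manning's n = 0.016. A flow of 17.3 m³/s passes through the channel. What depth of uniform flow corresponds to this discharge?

Manning's equation rearranged: A R^(2/3) = nQ / (1·√S) = 0.016 × 17.3 / (√0.0054) = 3.767.
Try y = 0.96 m: A R^(2/3) = 2.266 — low.
Try y = 1.39 m: A R^(2/3) = 5.296 — high.
Try y = 1.2 m: A R^(2/3) = 3.765 — matches.

y_n = 1.2 m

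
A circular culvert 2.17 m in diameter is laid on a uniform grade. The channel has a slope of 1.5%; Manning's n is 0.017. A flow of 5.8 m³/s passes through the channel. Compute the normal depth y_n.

y_n = 0.854 m

Manning's equation rearranged: A R^(2/3) = nQ / (1·√S) = 0.017 × 5.8 / (√0.015) = 0.8051.
Trying y = 0.953 m: A R^(2/3) = 0.9813 — high.
Trying y = 0.752 m: A R^(2/3) = 0.6348 — low.
Trying y = 0.854 m: A R^(2/3) = 0.8047 — matches.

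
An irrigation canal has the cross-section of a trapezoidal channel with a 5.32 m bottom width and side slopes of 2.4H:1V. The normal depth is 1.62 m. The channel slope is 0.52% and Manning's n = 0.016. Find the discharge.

With bottom width b = 5.32 m and side slope z = 2.4: A = (b + zy)y = (5.32 + 2.4×1.62)×1.62 = 14.92 m²; P = b + 2y√(1+z²) = 5.32 + 2×1.62×2.6 = 13.74 m.
Hydraulic radius R = A/P = 14.92/13.74 = 1.085 m.
Manning's equation: Q = (1/n) A R^(2/3) S^(1/2) = (1/0.016) × 14.92 × 1.085^(2/3) × 0.0052^(1/2) = 71 m³/s.

Q = 71 m³/s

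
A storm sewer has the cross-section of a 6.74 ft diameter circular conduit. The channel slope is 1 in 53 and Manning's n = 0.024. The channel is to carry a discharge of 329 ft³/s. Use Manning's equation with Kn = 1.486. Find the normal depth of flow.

Manning's equation rearranged: A R^(2/3) = nQ / (1.486·√S) = 0.024 × 329 / (1.486 × √0.01887) = 38.68.
Trying y = 3.01 ft: A R^(2/3) = 20.76 — too small.
Trying y = 5.17 ft: A R^(2/3) = 47.26 — too large.
Trying y = 4.42 ft: A R^(2/3) = 38.7 — matches.

y_n = 4.42 ft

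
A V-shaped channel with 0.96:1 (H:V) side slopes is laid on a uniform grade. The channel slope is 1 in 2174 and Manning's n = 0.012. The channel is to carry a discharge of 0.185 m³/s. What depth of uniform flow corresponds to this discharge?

y_n = 0.565 m

Manning's equation rearranged: A R^(2/3) = nQ / (1·√S) = 0.012 × 0.185 / (√0.00046) = 0.1035.
Trying y = 0.478 m: A R^(2/3) = 0.06612 — short.
Trying y = 0.565 m: A R^(2/3) = 0.1033 — ≈ 0.1035.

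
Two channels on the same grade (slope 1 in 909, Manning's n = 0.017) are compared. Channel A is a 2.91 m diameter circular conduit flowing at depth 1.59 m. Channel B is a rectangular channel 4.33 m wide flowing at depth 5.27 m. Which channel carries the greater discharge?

channel B

Channel A: For a circular section of diameter D = 2.91 m at depth y = 1.59 m, the central angle is θ = 2 arccos(1 − 2y/D) = 3.327 rad. Then A = (D²/8)(θ − sin θ) = 3.718 m² and P = Dθ/2 = 4.841 m. Hydraulic radius R = A/P = 3.718/4.841 = 0.7679 m. Q_A = (1/0.017)·3.718·0.7679^(2/3)·√0.0011 = 6.082 m³/s.
Channel B: Flow area A = b·y = 4.33 × 5.27 = 22.82 m². Wetted perimeter P = b + 2y = 4.33 + 2×5.27 = 14.87 m. Hydraulic radius R = A/P = 22.82/14.87 = 1.535 m. Q_B = (1/0.017)·22.82·1.535^(2/3)·√0.0011 = 59.23 m³/s.
Q_A = 6.082 m³/s vs Q_B = 59.23 m³/s, so channel B carries more.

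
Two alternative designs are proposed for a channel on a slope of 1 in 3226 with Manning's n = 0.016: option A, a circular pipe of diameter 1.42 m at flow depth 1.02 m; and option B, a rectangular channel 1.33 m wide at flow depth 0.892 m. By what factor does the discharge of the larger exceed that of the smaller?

1.1

Channel A: For a circular section of diameter D = 1.42 m at depth y = 1.02 m, the central angle is θ = 2 arccos(1 − 2y/D) = 4.045 rad. Then A = (D²/8)(θ − sin θ) = 1.218 m² and P = Dθ/2 = 2.872 m. Hydraulic radius R = A/P = 1.218/2.872 = 0.4239 m. Q_A = (1/0.016)·1.218·0.4239^(2/3)·√0.00031 = 0.7561 m³/s.
Channel B: Flow area A = b·y = 1.33 × 0.892 = 1.186 m². Wetted perimeter P = b + 2y = 1.33 + 2×0.892 = 3.114 m. Hydraulic radius R = A/P = 1.186/3.114 = 0.381 m. Q_B = (1/0.016)·1.186·0.381^(2/3)·√0.00031 = 0.6861 m³/s.
The larger discharge is 0.7561 m³/s and the smaller is 0.6861 m³/s; the ratio is 1.1.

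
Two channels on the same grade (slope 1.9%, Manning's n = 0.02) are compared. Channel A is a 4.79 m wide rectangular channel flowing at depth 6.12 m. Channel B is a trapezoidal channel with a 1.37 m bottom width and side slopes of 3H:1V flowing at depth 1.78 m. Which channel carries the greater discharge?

channel A

Channel A: Flow area A = b·y = 4.79 × 6.12 = 29.31 m². Wetted perimeter P = b + 2y = 4.79 + 2×6.12 = 17.03 m. Hydraulic radius R = A/P = 29.31/17.03 = 1.721 m. Q_A = (1/0.02)·29.31·1.721^(2/3)·√0.019 = 290.2 m³/s.
Channel B: With bottom width b = 1.37 m and side slope z = 3: A = (b + zy)y = (1.37 + 3×1.78)×1.78 = 11.94 m²; P = b + 2y√(1+z²) = 1.37 + 2×1.78×3.162 = 12.63 m. Hydraulic radius R = A/P = 11.94/12.63 = 0.9458 m. Q_B = (1/0.02)·11.94·0.9458^(2/3)·√0.019 = 79.32 m³/s.
Q_A = 290.2 m³/s vs Q_B = 79.32 m³/s, so channel A carries more.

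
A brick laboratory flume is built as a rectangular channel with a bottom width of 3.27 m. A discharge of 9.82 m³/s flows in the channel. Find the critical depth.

y_c = 0.972 m

For a rectangular channel, critical depth y_c = (q²/g)^(1/3) where q = Q/b = 9.82/3.27 = 3.003 m²/s.
So y_c = (3.003²/9.81)^(1/3) = 0.972 m.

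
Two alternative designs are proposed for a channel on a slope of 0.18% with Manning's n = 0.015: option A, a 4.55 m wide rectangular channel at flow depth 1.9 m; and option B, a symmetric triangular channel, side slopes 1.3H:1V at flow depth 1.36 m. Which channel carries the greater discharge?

Channel A: Flow area A = b·y = 4.55 × 1.9 = 8.645 m². Wetted perimeter P = b + 2y = 4.55 + 2×1.9 = 8.35 m. Hydraulic radius R = A/P = 8.645/8.35 = 1.035 m. Q_A = (1/0.015)·8.645·1.035^(2/3)·√0.0018 = 25.02 m³/s.
Channel B: For a triangular section with side slope z = 1.3: A = zy² = 1.3×1.36² = 2.404 m²; P = 2y√(1+z²) = 2×1.36×1.64 = 4.461 m. Hydraulic radius R = A/P = 2.404/4.461 = 0.539 m. Q_B = (1/0.015)·2.404·0.539^(2/3)·√0.0018 = 4.504 m³/s.
Q_A = 25.02 m³/s vs Q_B = 4.504 m³/s, so channel A carries more.

channel A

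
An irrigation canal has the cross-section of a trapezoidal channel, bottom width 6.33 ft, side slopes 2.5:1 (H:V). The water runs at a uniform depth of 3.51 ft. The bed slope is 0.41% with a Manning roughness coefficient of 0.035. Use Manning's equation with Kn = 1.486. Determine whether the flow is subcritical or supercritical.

subcritical

With bottom width b = 6.33 ft and side slope z = 2.5: A = (b + zy)y = (6.33 + 2.5×3.51)×3.51 = 53.02 ft²; P = b + 2y√(1+z²) = 6.33 + 2×3.51×2.693 = 25.23 ft.
Hydraulic radius R = A/P = 53.02/25.23 = 2.101 ft.
V = (1.486/n) R^(2/3) √S = (1.486/0.035) × 2.101^(2/3) × √0.0041 = 4.46 ft/s. Hydraulic depth D_h = A/T = 53.02/23.88 = 2.22 ft.
Froude number Fr = V/√(g·D_h) = 4.46/√(32.2×2.22) = 0.527, which is less than 1, so the flow is subcritical.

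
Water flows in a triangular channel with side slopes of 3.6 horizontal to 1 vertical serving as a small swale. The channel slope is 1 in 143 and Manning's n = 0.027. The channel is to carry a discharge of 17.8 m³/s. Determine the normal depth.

y_n = 1.43 m

Manning's equation rearranged: A R^(2/3) = nQ / (1·√S) = 0.027 × 17.8 / (√0.006993) = 5.747.
At y = 1.7 m: A R^(2/3) = 9.107 — over.
At y = 0.996 m: A R^(2/3) = 2.189 — short.
At y = 1.43 m: A R^(2/3) = 5.742 — ≈ 5.747.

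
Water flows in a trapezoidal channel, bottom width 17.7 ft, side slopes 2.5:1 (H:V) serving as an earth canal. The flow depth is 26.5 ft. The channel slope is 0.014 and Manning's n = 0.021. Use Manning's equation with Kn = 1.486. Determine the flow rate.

With bottom width b = 17.7 ft and side slope z = 2.5: A = (b + zy)y = (17.7 + 2.5×26.5)×26.5 = 2225 ft²; P = b + 2y√(1+z²) = 17.7 + 2×26.5×2.693 = 160.4 ft.
Hydraulic radius R = A/P = 2225/160.4 = 13.87 ft.
Manning's equation: Q = (1.486/n) A R^(2/3) S^(1/2) = (1.486/0.021) × 2225 × 13.87^(2/3) × 0.014^(1/2) = 108000 ft³/s.

Q = 108000 ft³/s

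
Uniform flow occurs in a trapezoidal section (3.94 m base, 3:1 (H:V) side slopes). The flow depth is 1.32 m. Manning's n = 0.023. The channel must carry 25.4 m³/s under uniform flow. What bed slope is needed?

With bottom width b = 3.94 m and side slope z = 3: A = (b + zy)y = (3.94 + 3×1.32)×1.32 = 10.43 m²; P = b + 2y√(1+z²) = 3.94 + 2×1.32×3.162 = 12.29 m.
Hydraulic radius R = A/P = 10.43/12.29 = 0.8486 m.
From Manning's equation, S = [nQ / (1 A R^(2/3))]² = [0.023 × 25.4 / (1 × 10.43 × 0.8486^(2/3))]² = 0.00391.

S = 0.00391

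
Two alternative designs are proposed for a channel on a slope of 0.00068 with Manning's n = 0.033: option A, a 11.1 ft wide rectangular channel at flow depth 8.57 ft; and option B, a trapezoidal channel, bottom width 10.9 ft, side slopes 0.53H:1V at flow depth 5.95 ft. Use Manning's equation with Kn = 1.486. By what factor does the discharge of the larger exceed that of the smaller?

1.12

Channel A: Flow area A = b·y = 11.1 × 8.57 = 95.13 ft². Wetted perimeter P = b + 2y = 11.1 + 2×8.57 = 28.24 ft. Hydraulic radius R = A/P = 95.13/28.24 = 3.369 ft. Q_A = (1.486/0.033)·95.13·3.369^(2/3)·√0.00068 = 251 ft³/s.
Channel B: With bottom width b = 10.9 ft and side slope z = 0.53: A = (b + zy)y = (10.9 + 0.53×5.95)×5.95 = 83.62 ft²; P = b + 2y√(1+z²) = 10.9 + 2×5.95×1.132 = 24.37 ft. Hydraulic radius R = A/P = 83.62/24.37 = 3.431 ft. Q_B = (1.486/0.033)·83.62·3.431^(2/3)·√0.00068 = 223.4 ft³/s.
The larger discharge is 251 ft³/s and the smaller is 223.4 ft³/s; the ratio is 1.12.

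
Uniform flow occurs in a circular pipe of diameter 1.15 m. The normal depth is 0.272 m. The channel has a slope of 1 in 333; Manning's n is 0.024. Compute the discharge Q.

For a circular section of diameter D = 1.15 m at depth y = 0.272 m, the central angle is θ = 2 arccos(1 − 2y/D) = 2.032 rad. Then A = (D²/8)(θ − sin θ) = 0.1878 m² and P = Dθ/2 = 1.168 m.
Hydraulic radius R = A/P = 0.1878/1.168 = 0.1607 m.
Manning's equation: Q = (1/n) A R^(2/3) S^(1/2) = (1/0.024) × 0.1878 × 0.1607^(2/3) × 0.003003^(1/2) = 0.127 m³/s.

Q = 0.127 m³/s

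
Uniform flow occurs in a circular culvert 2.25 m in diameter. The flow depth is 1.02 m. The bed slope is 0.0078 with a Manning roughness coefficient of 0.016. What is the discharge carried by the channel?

For a circular section of diameter D = 2.25 m at depth y = 1.02 m, the central angle is θ = 2 arccos(1 − 2y/D) = 2.955 rad. Then A = (D²/8)(θ − sin θ) = 1.752 m² and P = Dθ/2 = 3.324 m.
Hydraulic radius R = A/P = 1.752/3.324 = 0.5271 m.
Manning's equation: Q = (1/n) A R^(2/3) S^(1/2) = (1/0.016) × 1.752 × 0.5271^(2/3) × 0.0078^(1/2) = 6.31 m³/s.

Q = 6.31 m³/s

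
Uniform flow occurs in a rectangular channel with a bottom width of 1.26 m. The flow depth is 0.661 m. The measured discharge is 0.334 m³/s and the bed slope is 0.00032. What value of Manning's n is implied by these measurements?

n = 0.021

Flow area A = b·y = 1.26 × 0.661 = 0.8329 m². Wetted perimeter P = b + 2y = 1.26 + 2×0.661 = 2.582 m.
Hydraulic radius R = A/P = 0.8329/2.582 = 0.3226 m.
Rearranging Manning's equation: n = (1/Q) A R^(2/3) S^(1/2) = (1/0.334) × 0.8329 × 0.3226^(2/3) × √0.00032 = 0.021.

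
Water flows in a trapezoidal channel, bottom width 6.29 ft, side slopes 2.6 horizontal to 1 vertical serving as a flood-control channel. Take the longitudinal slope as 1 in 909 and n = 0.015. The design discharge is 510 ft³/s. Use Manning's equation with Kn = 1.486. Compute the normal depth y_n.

Manning's equation rearranged: A R^(2/3) = nQ / (1.486·√S) = 0.015 × 510 / (1.486 × √0.0011) = 155.2.
Trying y = 3.27 ft: A R^(2/3) = 76.11 — too small.
Trying y = 4.54 ft: A R^(2/3) = 155.4 — ≈ 155.2.

y_n = 4.54 ft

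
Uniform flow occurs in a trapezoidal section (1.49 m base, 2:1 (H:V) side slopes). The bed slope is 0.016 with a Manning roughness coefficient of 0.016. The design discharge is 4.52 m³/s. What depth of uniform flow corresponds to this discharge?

Manning's equation rearranged: A R^(2/3) = nQ / (1·√S) = 0.016 × 4.52 / (√0.016) = 0.5717.
At y = 0.59 m: A R^(2/3) = 0.8287 — over.
At y = 0.348 m: A R^(2/3) = 0.3017 — short.
At y = 0.488 m: A R^(2/3) = 0.572 — close enough.

y_n = 0.488 m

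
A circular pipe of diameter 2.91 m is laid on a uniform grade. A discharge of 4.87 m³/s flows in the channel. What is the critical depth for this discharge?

At critical depth, Q² T / (g A³) = 1, i.e. A³/T = Q²/g = 4.87²/9.81 = 2.418.
Trying y = 1.09 m: A³/T = 4.177 — over.
Trying y = 0.658 m: A³/T = 0.5895 — short.
Trying y = 0.946 m: A³/T = 2.418 — ≈ 2.418.

y_c = 0.946 m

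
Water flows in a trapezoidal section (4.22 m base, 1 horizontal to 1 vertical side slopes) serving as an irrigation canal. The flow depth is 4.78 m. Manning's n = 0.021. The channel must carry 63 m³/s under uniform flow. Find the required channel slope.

S = 0.00029

With bottom width b = 4.22 m and side slope z = 1: A = (b + zy)y = (4.22 + 1×4.78)×4.78 = 43.02 m²; P = b + 2y√(1+z²) = 4.22 + 2×4.78×1.414 = 17.74 m.
Hydraulic radius R = A/P = 43.02/17.74 = 2.425 m.
From Manning's equation, S = [nQ / (1 A R^(2/3))]² = [0.021 × 63 / (1 × 43.02 × 2.425^(2/3))]² = 0.00029.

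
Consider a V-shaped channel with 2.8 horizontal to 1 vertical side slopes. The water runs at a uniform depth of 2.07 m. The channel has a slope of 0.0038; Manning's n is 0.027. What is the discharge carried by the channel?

For a triangular section with side slope z = 2.8: A = zy² = 2.8×2.07² = 12 m²; P = 2y√(1+z²) = 2×2.07×2.973 = 12.31 m.
Hydraulic radius R = A/P = 12/12.31 = 0.9747 m.
Manning's equation: Q = (1/n) A R^(2/3) S^(1/2) = (1/0.027) × 12 × 0.9747^(2/3) × 0.0038^(1/2) = 26.9 m³/s.

Q = 26.9 m³/s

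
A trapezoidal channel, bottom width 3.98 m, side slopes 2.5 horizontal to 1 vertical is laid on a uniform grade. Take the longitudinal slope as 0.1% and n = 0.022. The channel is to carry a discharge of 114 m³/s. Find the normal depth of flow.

y_n = 3.71 m

Manning's equation rearranged: A R^(2/3) = nQ / (1·√S) = 0.022 × 114 / (√0.001) = 79.31.
Try y = 4.69 m: A R^(2/3) = 136.4 — high.
Try y = 3.71 m: A R^(2/3) = 79.42 — ≈ 79.31.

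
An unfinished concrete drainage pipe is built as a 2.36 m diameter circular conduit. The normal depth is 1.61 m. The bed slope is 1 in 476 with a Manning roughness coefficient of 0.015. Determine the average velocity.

For a circular section of diameter D = 2.36 m at depth y = 1.61 m, the central angle is θ = 2 arccos(1 − 2y/D) = 3.888 rad. Then A = (D²/8)(θ − sin θ) = 3.179 m² and P = Dθ/2 = 4.587 m.
Hydraulic radius R = A/P = 3.179/4.587 = 0.693 m.
From Manning's equation, V = (1/n) R^(2/3) S^(1/2) = (1/0.015) × 0.693^(2/3) × 0.002101^(1/2) = 2.39 m/s.

V = 2.39 m/s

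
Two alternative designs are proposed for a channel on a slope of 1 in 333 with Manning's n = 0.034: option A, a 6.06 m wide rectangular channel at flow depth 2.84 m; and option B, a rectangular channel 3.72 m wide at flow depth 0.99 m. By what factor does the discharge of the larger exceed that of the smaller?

Channel A: Flow area A = b·y = 6.06 × 2.84 = 17.21 m². Wetted perimeter P = b + 2y = 6.06 + 2×2.84 = 11.74 m. Hydraulic radius R = A/P = 17.21/11.74 = 1.466 m. Q_A = (1/0.034)·17.21·1.466^(2/3)·√0.003003 = 35.8 m³/s.
Channel B: Flow area A = b·y = 3.72 × 0.99 = 3.683 m². Wetted perimeter P = b + 2y = 3.72 + 2×0.99 = 5.7 m. Hydraulic radius R = A/P = 3.683/5.7 = 0.6461 m. Q_B = (1/0.034)·3.683·0.6461^(2/3)·√0.003003 = 4.436 m³/s.
The larger discharge is 35.8 m³/s and the smaller is 4.436 m³/s; the ratio is 8.07.

8.07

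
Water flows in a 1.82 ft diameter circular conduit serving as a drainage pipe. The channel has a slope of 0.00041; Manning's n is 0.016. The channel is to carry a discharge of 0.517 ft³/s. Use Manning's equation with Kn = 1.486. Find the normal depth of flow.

y_n = 0.521 ft

Manning's equation rearranged: A R^(2/3) = nQ / (1.486·√S) = 0.016 × 0.517 / (1.486 × √0.00041) = 0.2749.
Try y = 0.595 ft: A R^(2/3) = 0.3555 — too large.
Try y = 0.467 ft: A R^(2/3) = 0.222 — too small.
Try y = 0.521 ft: A R^(2/3) = 0.2752 — matches.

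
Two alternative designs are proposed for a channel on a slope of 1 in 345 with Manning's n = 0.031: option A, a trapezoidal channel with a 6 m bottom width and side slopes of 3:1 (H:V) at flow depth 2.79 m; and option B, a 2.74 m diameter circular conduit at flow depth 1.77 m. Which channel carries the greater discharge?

Channel A: With bottom width b = 6 m and side slope z = 3: A = (b + zy)y = (6 + 3×2.79)×2.79 = 40.09 m²; P = b + 2y√(1+z²) = 6 + 2×2.79×3.162 = 23.65 m. Hydraulic radius R = A/P = 40.09/23.65 = 1.696 m. Q_A = (1/0.031)·40.09·1.696^(2/3)·√0.002899 = 99.01 m³/s.
Channel B: For a circular section of diameter D = 2.74 m at depth y = 1.77 m, the central angle is θ = 2 arccos(1 − 2y/D) = 3.734 rad. Then A = (D²/8)(θ − sin θ) = 4.028 m² and P = Dθ/2 = 5.116 m. Hydraulic radius R = A/P = 4.028/5.116 = 0.7875 m. Q_B = (1/0.031)·4.028·0.7875^(2/3)·√0.002899 = 5.966 m³/s.
Q_A = 99.01 m³/s vs Q_B = 5.966 m³/s, so channel A carries more.

channel A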